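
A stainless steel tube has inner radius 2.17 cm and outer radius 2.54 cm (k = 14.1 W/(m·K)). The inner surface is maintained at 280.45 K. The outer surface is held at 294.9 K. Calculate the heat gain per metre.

Q' = 2πk·ΔT/ln(r₂/r₁) = 2π × 14.1 × 14.45 / ln(0.0254/0.0217) = 8130 W/m

Q' = 8.13 kW/m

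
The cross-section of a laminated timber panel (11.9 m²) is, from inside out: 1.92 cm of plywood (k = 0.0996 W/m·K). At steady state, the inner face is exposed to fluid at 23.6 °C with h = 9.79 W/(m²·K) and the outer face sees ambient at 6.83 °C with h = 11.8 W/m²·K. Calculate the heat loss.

Series thermal resistances, inner to outer:
  R_conv,in = 1/(hA) = 1/(9.79·11.9) = 0.008584 K/W
  R_plywood = L/(kA) = 0.0192/(0.0996·11.9) = 0.01620 K/W
  R_conv,out = 1/(hA) = 1/(11.8·11.9) = 0.007121 K/W
ΣR = 0.008584 + 0.01620 + 0.007121 = 0.03190 K/W
Q = ΔT/ΣR = (23.6 °C − 6.83 °C)/0.03190 = 526 W

Q = 526 W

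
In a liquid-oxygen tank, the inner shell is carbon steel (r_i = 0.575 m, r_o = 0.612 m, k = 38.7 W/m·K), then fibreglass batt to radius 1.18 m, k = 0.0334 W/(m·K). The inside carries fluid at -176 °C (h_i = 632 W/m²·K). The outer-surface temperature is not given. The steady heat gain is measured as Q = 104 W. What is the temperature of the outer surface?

Series resistances:
  R_conv,in = 1/(4πr²h) = 1/(4π·0.575²·632) = 3.808×10^-4 K/W
  R_carbon steel = (1/0.575 − 1/0.612)/(4πk) = 0.1051/(4π·38.7) = 2.162×10^-4 K/W
  R_fibreglass batt = (1/0.612 − 1/1.18)/(4πk) = 0.7865/(4π·0.0334) = 1.874 K/W
ΣR = 1.875 K/W
ΔT = Q·ΣR = 104 × 1.875 = 195.0 K
Heat flows inward, so T_out = T_in + ΔT = -176 + 195.0 = 19.0 °C

T_out = 19.0 °C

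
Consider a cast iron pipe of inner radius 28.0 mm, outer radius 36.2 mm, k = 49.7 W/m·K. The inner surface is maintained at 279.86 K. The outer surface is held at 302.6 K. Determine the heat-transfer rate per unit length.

Q' = 27.6 kW/m

Q' = 2πk·ΔT/ln(r₂/r₁) = 2π × 49.7 × 22.74 / ln(0.0362/0.0280) = 27600 W/m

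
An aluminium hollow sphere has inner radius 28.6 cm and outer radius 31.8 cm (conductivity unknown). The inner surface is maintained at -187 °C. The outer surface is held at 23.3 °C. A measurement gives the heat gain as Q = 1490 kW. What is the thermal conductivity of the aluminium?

k = 198 W/m·K

ΣR = ΔT/Q = |-187 − 23.3|/1.49×10^6 = 1.411×10^-4 K/W
(1/r₁−1/r₂)/(4πk) = 1.411×10^-4 ⇒ k = 0.3518/(4π·1.411×10^-4) = 198 W/m·K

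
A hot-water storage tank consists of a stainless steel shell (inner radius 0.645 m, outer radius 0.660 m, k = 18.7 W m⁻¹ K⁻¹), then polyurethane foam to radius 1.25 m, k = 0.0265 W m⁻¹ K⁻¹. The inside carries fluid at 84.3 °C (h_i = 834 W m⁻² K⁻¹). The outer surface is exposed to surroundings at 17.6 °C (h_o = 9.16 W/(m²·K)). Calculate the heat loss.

Series thermal resistances, inner to outer:
  R_conv,in = 1/(4πr²h) = 1/(4π·0.645²·834) = 2.294×10^-4 K/W
  R_stainless steel = (1/0.645 − 1/0.660)/(4πk) = 0.03524/(4π·18.7) = 1.499×10^-4 K/W
  R_polyurethane foam = (1/0.660 − 1/1.25)/(4πk) = 0.7152/(4π·0.0265) = 2.148 K/W
  R_conv,out = 1/(4πr²h) = 1/(4π·1.25²·9.16) = 0.005560 K/W
ΣR = 2.294×10^-4 + 1.499×10^-4 + 2.148 + 0.005560 = 2.154 K/W
Q = ΔT/ΣR = (84.3 °C − 17.6 °C)/2.154 = 31.0 W

Q = 31.0 W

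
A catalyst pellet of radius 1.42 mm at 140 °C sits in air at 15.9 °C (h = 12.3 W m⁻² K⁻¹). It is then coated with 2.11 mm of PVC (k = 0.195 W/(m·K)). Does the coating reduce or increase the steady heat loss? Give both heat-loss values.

increases: 0.0387 → 0.180 W

Critical radius for a sphere: r_cr = 2k/h = 0.0317 m = 3.17 cm.
Outer radius after coating: r₂ = 0.00142 + 0.00211 = 0.00353 m.
Since r₁ < r_cr and r₂ ≤ r_cr, the coating moves toward the maximum at r_cr — heat loss rises.
Bare: R = 1/(4πr₁²h) = 3209 K/W; Q = 124.1/3209 = 0.0387 W.
Coated: R = R_cond + R_conv = 691.0 K/W; Q = 124.1/691.0 = 0.180 W.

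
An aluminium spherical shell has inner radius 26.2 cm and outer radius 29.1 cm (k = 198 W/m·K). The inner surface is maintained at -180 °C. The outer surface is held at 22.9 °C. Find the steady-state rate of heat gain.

Q = 1330 kW

Q = 4πk·ΔT/(1/r₁ − 1/r₂) = 4π × 198 × 202.9 / (1/0.262 − 1/0.291) = 1.33×10^6 W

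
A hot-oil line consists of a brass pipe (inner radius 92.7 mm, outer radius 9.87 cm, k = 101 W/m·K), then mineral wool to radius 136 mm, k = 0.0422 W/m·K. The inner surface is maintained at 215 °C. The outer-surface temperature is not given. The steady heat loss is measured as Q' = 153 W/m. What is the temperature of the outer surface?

Sum the resistances:
  R'_brass = ln(0.0987/0.0927)/(2πk) = 0.06272/(2π·101) = 9.883×10^-5 m·K/W
  R'_mineral wool = ln(0.136/0.0987)/(2πk) = 0.3206/(2π·0.0422) = 1.209 m·K/W
ΣR = 1.209 m·K/W
ΔT = Q'·ΣR = 153 × 1.209 = 185.0 K
Heat flows outward, so T_out = T_in − ΔT = 215 − 185.0 = 30.0 °C

T_out = 30.0 °C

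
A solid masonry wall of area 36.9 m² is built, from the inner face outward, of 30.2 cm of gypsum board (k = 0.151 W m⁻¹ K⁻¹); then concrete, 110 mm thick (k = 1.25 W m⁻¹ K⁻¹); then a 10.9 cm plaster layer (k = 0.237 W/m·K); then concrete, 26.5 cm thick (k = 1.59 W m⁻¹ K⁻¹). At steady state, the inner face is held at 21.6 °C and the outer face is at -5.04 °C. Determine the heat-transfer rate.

Treat each layer as a resistance in series:
  R_gypsum board = L/(kA) = 0.302/(0.151·36.9) = 0.05420 K/W
  R_concrete = L/(kA) = 0.110/(1.25·36.9) = 0.002385 K/W
  R_plaster = L/(kA) = 0.109/(0.237·36.9) = 0.01246 K/W
  R_concrete = L/(kA) = 0.265/(1.59·36.9) = 0.004517 K/W
ΣR = 0.05420 + 0.002385 + 0.01246 + 0.004517 = 0.07356 K/W
Q = ΔT/ΣR = (21.6 °C − -5.04 °C)/0.07356 = 362 W

Q = 362 W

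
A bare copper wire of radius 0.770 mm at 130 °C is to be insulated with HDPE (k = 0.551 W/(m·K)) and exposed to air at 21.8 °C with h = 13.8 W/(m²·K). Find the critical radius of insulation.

For a cylinder, r_cr = k_ins/h = 0.551/13.8 = 0.0399 m = 3.99 cm

r_cr = 3.99 cm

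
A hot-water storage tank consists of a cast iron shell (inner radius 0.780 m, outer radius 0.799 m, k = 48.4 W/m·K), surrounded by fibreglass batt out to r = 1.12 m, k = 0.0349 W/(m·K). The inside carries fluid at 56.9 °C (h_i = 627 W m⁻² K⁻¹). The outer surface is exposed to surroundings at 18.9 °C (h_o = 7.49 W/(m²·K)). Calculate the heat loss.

Q = 46.0 W

Treat each layer as a resistance in series:
  R_conv,in = 1/(4πr²h) = 1/(4π·0.780²·627) = 2.086×10^-4 K/W
  R_cast iron = (1/0.780 − 1/0.799)/(4πk) = 0.03049/(4π·48.4) = 5.013×10^-5 K/W
  R_fibreglass batt = (1/0.799 − 1/1.12)/(4πk) = 0.3587/(4π·0.0349) = 0.8179 K/W
  R_conv,out = 1/(4πr²h) = 1/(4π·1.12²·7.49) = 0.008470 K/W
ΣR = 2.086×10^-4 + 5.013×10^-5 + 0.8179 + 0.008470 = 0.8266 K/W
Q = ΔT/ΣR = (56.9 °C − 18.9 °C)/0.8266 = 46.0 W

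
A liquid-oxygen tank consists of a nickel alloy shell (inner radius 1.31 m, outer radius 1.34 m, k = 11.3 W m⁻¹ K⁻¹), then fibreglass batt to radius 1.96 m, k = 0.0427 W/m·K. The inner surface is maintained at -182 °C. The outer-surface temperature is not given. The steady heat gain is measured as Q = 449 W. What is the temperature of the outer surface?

T_out = 15.6 °C

Sum the resistances:
  R_nickel alloy = (1/1.31 − 1/1.34)/(4πk) = 0.01709/(4π·11.3) = 1.204×10^-4 K/W
  R_fibreglass batt = (1/1.34 − 1/1.96)/(4πk) = 0.2361/(4π·0.0427) = 0.4399 K/W
ΣR = 0.4401 K/W
ΔT = Q·ΣR = 449 × 0.4401 = 197.6 K
Heat flows inward, so T_out = T_in + ΔT = -182 + 197.6 = 15.6 °C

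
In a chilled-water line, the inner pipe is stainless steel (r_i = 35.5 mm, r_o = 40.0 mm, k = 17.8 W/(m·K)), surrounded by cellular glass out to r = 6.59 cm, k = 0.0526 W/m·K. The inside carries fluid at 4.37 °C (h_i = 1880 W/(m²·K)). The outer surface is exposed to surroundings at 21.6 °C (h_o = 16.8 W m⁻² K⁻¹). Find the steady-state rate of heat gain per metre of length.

Q' = 10.4 W/m

Resistance network (inner→outer):
  R'_conv,in = 1/(2πr h) = 1/(2π·0.0355·1880) = 0.002385 m·K/W
  R'_stainless steel = ln(0.0400/0.0355)/(2πk) = 0.1193/(2π·17.8) = 0.001067 m·K/W
  R'_cellular glass = ln(0.0659/0.0400)/(2πk) = 0.4993/(2π·0.0526) = 1.511 m·K/W
  R'_conv,out = 1/(2πr h) = 1/(2π·0.0659·16.8) = 0.1438 m·K/W
ΣR = 0.002385 + 0.001067 + 1.511 + 0.1438 = 1.658 m·K/W
Q' = ΔT/ΣR = (4.37 °C − 21.6 °C)/1.658 = -10.4 W/m
(Negative Q' ⇒ heat flows inward; heat gain = 10.4 W/m.)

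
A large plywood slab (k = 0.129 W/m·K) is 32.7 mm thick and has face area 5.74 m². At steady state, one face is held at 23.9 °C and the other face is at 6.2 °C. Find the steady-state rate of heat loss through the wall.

Q = kA·ΔT/L = 0.129 × 5.74 × |23.9 °C − 6.2 °C| / 0.0327 = 401 W

Q = 401 W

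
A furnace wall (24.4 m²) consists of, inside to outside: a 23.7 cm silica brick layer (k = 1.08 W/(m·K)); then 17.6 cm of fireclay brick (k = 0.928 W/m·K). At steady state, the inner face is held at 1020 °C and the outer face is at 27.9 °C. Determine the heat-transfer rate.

Series thermal resistances, inner to outer:
  R_silica brick = L/(kA) = 0.237/(1.08·24.4) = 0.008994 K/W
  R_fireclay brick = L/(kA) = 0.176/(0.928·24.4) = 0.007773 K/W
ΣR = 0.008994 + 0.007773 = 0.01677 K/W
Q = ΔT/ΣR = (1020 °C − 27.9 °C)/0.01677 = 59200 W

Q = 59.2 kW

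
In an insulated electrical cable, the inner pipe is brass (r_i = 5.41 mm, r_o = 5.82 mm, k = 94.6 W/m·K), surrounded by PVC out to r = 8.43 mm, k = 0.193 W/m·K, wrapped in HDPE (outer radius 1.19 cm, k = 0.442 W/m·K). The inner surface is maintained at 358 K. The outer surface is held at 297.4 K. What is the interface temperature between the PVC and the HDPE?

T = 314.9 K

Series thermal resistances, inner to outer:
  R'_brass = ln(0.00582/0.00541)/(2πk) = 0.07305/(2π·94.6) = 1.229×10^-4 m·K/W
  R'_PVC = ln(0.00843/0.00582)/(2πk) = 0.3705/(2π·0.193) = 0.3055 m·K/W
  R'_HDPE = ln(0.0119/0.00843)/(2πk) = 0.3447/(2π·0.442) = 0.1241 m·K/W
ΣR = 1.229×10^-4 + 0.3055 + 0.1241 = 0.4297 m·K/W
Q' = ΔT/ΣR = (358 K − 297.4 K)/0.4297 = 141.0 W/m
From the inner boundary to the PVC/HDPE interface, ΣR_partial = 0.3056 m·K/W.
T_interface = T_in − Q'·ΣR_partial = 358 K − (141.0)(0.3056) = 314.9 K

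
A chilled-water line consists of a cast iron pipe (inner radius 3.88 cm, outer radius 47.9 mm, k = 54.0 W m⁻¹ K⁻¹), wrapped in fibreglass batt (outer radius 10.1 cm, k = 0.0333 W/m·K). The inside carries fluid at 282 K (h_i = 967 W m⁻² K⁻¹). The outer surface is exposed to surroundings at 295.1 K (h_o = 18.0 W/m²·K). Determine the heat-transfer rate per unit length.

Series thermal resistances, inner to outer:
  R'_conv,in = 1/(2πr h) = 1/(2π·0.0388·967) = 0.004242 m·K/W
  R'_cast iron = ln(0.0479/0.0388)/(2πk) = 0.2107/(2π·54.0) = 6.210×10^-4 m·K/W
  R'_fibreglass batt = ln(0.101/0.0479)/(2πk) = 0.7460/(2π·0.0333) = 3.565 m·K/W
  R'_conv,out = 1/(2πr h) = 1/(2π·0.101·18.0) = 0.08754 m·K/W
ΣR = 0.004242 + 6.210×10^-4 + 3.565 + 0.08754 = 3.657 m·K/W
Q' = ΔT/ΣR = (282 K − 295.1 K)/3.657 = -3.58 W/m
(Negative Q' ⇒ heat flows inward; heat gain = 3.58 W/m.)

Q' = 3.58 W/m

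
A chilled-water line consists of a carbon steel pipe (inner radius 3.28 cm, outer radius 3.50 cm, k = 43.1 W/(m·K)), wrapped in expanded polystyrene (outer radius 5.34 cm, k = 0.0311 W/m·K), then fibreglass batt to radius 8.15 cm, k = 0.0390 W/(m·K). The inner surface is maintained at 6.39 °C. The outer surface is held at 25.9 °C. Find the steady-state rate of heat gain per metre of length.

Q' = 5.02 W/m

Series thermal resistances, inner to outer:
  R'_carbon steel = ln(0.0350/0.0328)/(2πk) = 0.06492/(2π·43.1) = 2.397×10^-4 m·K/W
  R'_expanded polystyrene = ln(0.0534/0.0350)/(2πk) = 0.4225/(2π·0.0311) = 2.162 m·K/W
  R'_fibreglass batt = ln(0.0815/0.0534)/(2πk) = 0.4228/(2π·0.0390) = 1.725 m·K/W
ΣR = 2.397×10^-4 + 2.162 + 1.725 = 3.887 m·K/W
Q' = ΔT/ΣR = (6.39 °C − 25.9 °C)/3.887 = -5.02 W/m
(Negative Q' ⇒ heat flows inward; heat gain = 5.02 W/m.)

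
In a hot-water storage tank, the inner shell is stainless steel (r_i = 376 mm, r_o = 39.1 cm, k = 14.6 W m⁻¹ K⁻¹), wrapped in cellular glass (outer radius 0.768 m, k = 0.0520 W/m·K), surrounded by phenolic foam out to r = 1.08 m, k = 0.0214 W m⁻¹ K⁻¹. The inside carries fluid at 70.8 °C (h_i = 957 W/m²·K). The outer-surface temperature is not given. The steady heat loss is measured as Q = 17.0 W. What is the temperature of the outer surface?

Sum the resistances:
  R_conv,in = 1/(4πr²h) = 1/(4π·0.376²·957) = 5.882×10^-4 K/W
  R_stainless steel = (1/0.376 − 1/0.391)/(4πk) = 0.1020/(4π·14.6) = 5.561×10^-4 K/W
  R_cellular glass = (1/0.391 − 1/0.768)/(4πk) = 1.255/(4π·0.0520) = 1.921 K/W
  R_phenolic foam = (1/0.768 − 1/1.08)/(4πk) = 0.3762/(4π·0.0214) = 1.399 K/W
ΣR = 3.321 K/W
ΔT = Q·ΣR = 17.0 × 3.321 = 56.46 K
Heat flows outward, so T_out = T_in − ΔT = 70.8 − 56.46 = 14.3 °C

T_out = 14.3 °C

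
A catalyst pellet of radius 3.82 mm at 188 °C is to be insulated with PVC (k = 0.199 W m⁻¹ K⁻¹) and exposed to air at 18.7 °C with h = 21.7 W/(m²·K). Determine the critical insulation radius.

For a sphere, r_cr = 2k_ins/h = 2·0.199/21.7 = 0.0183 m = 1.83 cm

r_cr = 1.83 cm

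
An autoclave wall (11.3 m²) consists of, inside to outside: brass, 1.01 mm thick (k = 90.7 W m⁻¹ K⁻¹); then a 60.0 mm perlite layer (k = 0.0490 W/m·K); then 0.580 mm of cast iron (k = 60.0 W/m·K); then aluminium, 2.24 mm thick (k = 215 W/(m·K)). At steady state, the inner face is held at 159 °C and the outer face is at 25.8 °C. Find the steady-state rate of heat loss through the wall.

Q = 1230 W

Resistance network (inner→outer):
  R_brass = L/(kA) = 0.00101/(90.7·11.3) = 9.855×10^-7 K/W
  R_perlite = L/(kA) = 0.0600/(0.0490·11.3) = 0.1084 K/W
  R_cast iron = L/(kA) = 5.80×10^-4/(60.0·11.3) = 8.555×10^-7 K/W
  R_aluminium = L/(kA) = 0.00224/(215·11.3) = 9.220×10^-7 K/W
ΣR = 9.855×10^-7 + 0.1084 + 8.555×10^-7 + 9.220×10^-7 = 0.1084 K/W
Q = ΔT/ΣR = (159 °C − 25.8 °C)/0.1084 = 1230 W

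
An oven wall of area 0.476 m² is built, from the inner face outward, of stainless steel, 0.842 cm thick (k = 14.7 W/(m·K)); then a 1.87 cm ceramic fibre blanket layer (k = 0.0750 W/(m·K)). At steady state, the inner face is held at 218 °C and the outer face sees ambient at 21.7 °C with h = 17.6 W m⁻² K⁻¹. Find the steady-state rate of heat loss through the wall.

Treat each layer as a resistance in series:
  R_stainless steel = L/(kA) = 0.00842/(14.7·0.476) = 0.001203 K/W
  R_ceramic fibre blanket = L/(kA) = 0.0187/(0.0750·0.476) = 0.5238 K/W
  R_conv,out = 1/(hA) = 1/(17.6·0.476) = 0.1194 K/W
ΣR = 0.001203 + 0.5238 + 0.1194 = 0.6444 K/W
Q = ΔT/ΣR = (218 °C − 21.7 °C)/0.6444 = 305 W

Q = 305 W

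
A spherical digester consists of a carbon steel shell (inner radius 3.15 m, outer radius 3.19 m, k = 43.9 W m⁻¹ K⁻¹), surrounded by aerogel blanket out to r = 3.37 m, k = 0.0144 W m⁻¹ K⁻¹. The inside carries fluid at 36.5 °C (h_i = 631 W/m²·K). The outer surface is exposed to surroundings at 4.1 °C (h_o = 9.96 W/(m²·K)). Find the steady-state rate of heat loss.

Q = 347 W

Series thermal resistances, inner to outer:
  R_conv,in = 1/(4πr²h) = 1/(4π·3.15²·631) = 1.271×10^-5 K/W
  R_carbon steel = (1/3.15 − 1/3.19)/(4πk) = 0.003981/(4π·43.9) = 7.216×10^-6 K/W
  R_aerogel blanket = (1/3.19 − 1/3.37)/(4πk) = 0.01674/(4π·0.0144) = 0.09253 K/W
  R_conv,out = 1/(4πr²h) = 1/(4π·3.37²·9.96) = 7.035×10^-4 K/W
ΣR = 1.271×10^-5 + 7.216×10^-6 + 0.09253 + 7.035×10^-4 = 0.09325 K/W
Q = ΔT/ΣR = (36.5 °C − 4.1 °C)/0.09325 = 347 W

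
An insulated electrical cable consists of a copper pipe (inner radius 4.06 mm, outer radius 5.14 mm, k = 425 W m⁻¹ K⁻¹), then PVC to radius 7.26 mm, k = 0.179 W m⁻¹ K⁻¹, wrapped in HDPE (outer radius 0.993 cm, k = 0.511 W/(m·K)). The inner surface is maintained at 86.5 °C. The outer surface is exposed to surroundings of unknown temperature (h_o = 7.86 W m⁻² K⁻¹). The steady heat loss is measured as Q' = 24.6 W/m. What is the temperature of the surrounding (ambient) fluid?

Series resistances:
  R'_copper = ln(0.00514/0.00406)/(2πk) = 0.2359/(2π·425) = 8.833×10^-5 m·K/W
  R'_PVC = ln(0.00726/0.00514)/(2πk) = 0.3453/(2π·0.179) = 0.3070 m·K/W
  R'_HDPE = ln(0.00993/0.00726)/(2πk) = 0.3132/(2π·0.511) = 0.09754 m·K/W
  R'_conv,out = 1/(2πr h) = 1/(2π·0.00993·7.86) = 2.039 m·K/W
ΣR = 2.444 m·K/W
ΔT = Q'·ΣR = 24.6 × 2.444 = 60.12 K
Heat flows outward, so T_out = T_in − ΔT = 86.5 − 60.12 = 26.4 °C

T_out = 26.4 °C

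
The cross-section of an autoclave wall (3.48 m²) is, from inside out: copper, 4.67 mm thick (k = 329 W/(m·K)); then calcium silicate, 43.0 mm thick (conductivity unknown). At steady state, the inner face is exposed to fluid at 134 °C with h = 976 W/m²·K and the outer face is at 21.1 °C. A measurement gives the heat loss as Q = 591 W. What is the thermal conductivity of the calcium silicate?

k = 0.0648 W/m·K

ΣR = ΔT/Q = |134 − 21.1|/591 = 0.1910 K/W
Known resistances:
  R_conv,in = 1/(hA) = 1/(976·3.48) = 2.944×10^-4 K/W
  R_copper = L/(kA) = 0.00467/(329·3.48) = 4.079×10^-6 K/W
R_calcium silicate = ΣR − ΣR_known = 0.1910 − 2.985×10^-4 = 0.1907 K/W
L/(kA) = 0.1907 ⇒ k = 0.0430/(0.1907·3.48) = 0.0648 W/m·K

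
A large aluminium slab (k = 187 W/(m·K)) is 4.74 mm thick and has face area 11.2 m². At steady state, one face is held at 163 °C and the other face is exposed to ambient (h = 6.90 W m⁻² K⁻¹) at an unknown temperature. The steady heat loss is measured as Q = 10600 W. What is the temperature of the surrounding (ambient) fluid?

Series resistances:
  R_aluminium = L/(kA) = 0.00474/(187·11.2) = 2.263×10^-6 K/W
  R_conv,out = 1/(hA) = 1/(6.90·11.2) = 0.01294 K/W
ΣR = 0.01294 K/W
ΔT = Q·ΣR = 10600 × 0.01294 = 137.2 K
Heat flows outward, so T_out = T_in − ΔT = 163 − 137.2 = 25.8 °C

T_out = 25.8 °C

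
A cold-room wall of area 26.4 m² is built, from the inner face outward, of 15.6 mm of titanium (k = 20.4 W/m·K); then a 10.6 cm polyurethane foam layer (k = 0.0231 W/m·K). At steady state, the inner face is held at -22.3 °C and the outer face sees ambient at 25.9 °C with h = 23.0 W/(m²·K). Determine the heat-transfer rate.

Treat each layer as a resistance in series:
  R_titanium = L/(kA) = 0.0156/(20.4·26.4) = 2.897×10^-5 K/W
  R_polyurethane foam = L/(kA) = 0.106/(0.0231·26.4) = 0.1738 K/W
  R_conv,out = 1/(hA) = 1/(23.0·26.4) = 0.001647 K/W
ΣR = 2.897×10^-5 + 0.1738 + 0.001647 = 0.1755 K/W
Q = ΔT/ΣR = (-22.3 °C − 25.9 °C)/0.1755 = -275 W
(Negative Q ⇒ heat flows inward; heat gain = 275 W.)

Q = 275 W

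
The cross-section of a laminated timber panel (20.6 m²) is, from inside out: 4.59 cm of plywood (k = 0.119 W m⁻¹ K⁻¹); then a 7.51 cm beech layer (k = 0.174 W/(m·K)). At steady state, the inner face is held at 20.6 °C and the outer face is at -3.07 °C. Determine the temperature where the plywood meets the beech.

T = 9.43 °C

Series thermal resistances, inner to outer:
  R_plywood = L/(kA) = 0.0459/(0.119·20.6) = 0.01872 K/W
  R_beech = L/(kA) = 0.0751/(0.174·20.6) = 0.02095 K/W
ΣR = 0.01872 + 0.02095 = 0.03967 K/W
Q = ΔT/ΣR = (20.6 °C − -3.07 °C)/0.03967 = 596.7 W
From the inner boundary to the plywood/beech interface, ΣR_partial = 0.01872 K/W.
T_interface = T_in − Q·ΣR_partial = 20.6 °C − (596.7)(0.01872) = 9.43 °C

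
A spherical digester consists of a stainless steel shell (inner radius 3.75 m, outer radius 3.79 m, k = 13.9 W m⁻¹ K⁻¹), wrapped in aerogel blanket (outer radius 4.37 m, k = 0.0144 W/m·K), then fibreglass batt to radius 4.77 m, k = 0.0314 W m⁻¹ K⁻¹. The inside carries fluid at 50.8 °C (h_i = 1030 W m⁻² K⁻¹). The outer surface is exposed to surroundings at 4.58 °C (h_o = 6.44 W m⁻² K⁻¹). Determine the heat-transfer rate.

Q = 190 W

Series thermal resistances, inner to outer:
  R_conv,in = 1/(4πr²h) = 1/(4π·3.75²·1030) = 5.494×10^-6 K/W
  R_stainless steel = (1/3.75 − 1/3.79)/(4πk) = 0.002814/(4π·13.9) = 1.611×10^-5 K/W
  R_aerogel blanket = (1/3.79 − 1/4.37)/(4πk) = 0.03502/(4π·0.0144) = 0.1935 K/W
  R_fibreglass batt = (1/4.37 − 1/4.77)/(4πk) = 0.01919/(4π·0.0314) = 0.04863 K/W
  R_conv,out = 1/(4πr²h) = 1/(4π·4.77²·6.44) = 5.431×10^-4 K/W
ΣR = 5.494×10^-6 + 1.611×10^-5 + 0.1935 + 0.04863 + 5.431×10^-4 = 0.2427 K/W
Q = ΔT/ΣR = (50.8 °C − 4.58 °C)/0.2427 = 190 W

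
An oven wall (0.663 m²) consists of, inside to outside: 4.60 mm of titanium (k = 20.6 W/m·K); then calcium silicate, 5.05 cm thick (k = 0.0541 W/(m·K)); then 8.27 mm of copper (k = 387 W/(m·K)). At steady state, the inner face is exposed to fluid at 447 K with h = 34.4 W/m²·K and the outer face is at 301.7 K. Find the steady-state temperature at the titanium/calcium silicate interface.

Treat each layer as a resistance in series:
  R_conv,in = 1/(hA) = 1/(34.4·0.663) = 0.04385 K/W
  R_titanium = L/(kA) = 0.00460/(20.6·0.663) = 3.368×10^-4 K/W
  R_calcium silicate = L/(kA) = 0.0505/(0.0541·0.663) = 1.408 K/W
  R_copper = L/(kA) = 0.00827/(387·0.663) = 3.223×10^-5 K/W
ΣR = 0.04385 + 3.368×10^-4 + 1.408 + 3.223×10^-5 = 1.452 K/W
Q = ΔT/ΣR = (447 K − 301.7 K)/1.452 = 100.1 W
From the inner boundary to the titanium/calcium silicate interface, ΣR_partial = 0.04419 K/W.
T_interface = T_in − Q·ΣR_partial = 447 K − (100.1)(0.04419) = 443 K

T = 443 K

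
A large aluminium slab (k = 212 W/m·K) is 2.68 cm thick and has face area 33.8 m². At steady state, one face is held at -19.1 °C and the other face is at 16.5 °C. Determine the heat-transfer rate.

Q = 9520 kW

Q = kA·ΔT/L = 212 × 33.8 × |-19.1 °C − 16.5 °C| / 0.0268 = 9.52×10^6 W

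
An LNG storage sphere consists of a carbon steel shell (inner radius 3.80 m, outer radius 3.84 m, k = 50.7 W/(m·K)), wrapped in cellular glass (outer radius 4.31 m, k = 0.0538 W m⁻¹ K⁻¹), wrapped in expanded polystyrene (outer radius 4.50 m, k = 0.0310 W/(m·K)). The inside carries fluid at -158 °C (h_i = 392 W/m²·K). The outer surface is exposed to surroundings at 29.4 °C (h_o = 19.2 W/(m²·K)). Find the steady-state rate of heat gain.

Resistance network (inner→outer):
  R_conv,in = 1/(4πr²h) = 1/(4π·3.80²·392) = 1.406×10^-5 K/W
  R_carbon steel = (1/3.80 − 1/3.84)/(4πk) = 0.002741/(4π·50.7) = 4.303×10^-6 K/W
  R_cellular glass = (1/3.84 − 1/4.31)/(4πk) = 0.02840/(4π·0.0538) = 0.04200 K/W
  R_expanded polystyrene = (1/4.31 − 1/4.50)/(4πk) = 0.009796/(4π·0.0310) = 0.02515 K/W
  R_conv,out = 1/(4πr²h) = 1/(4π·4.50²·19.2) = 2.047×10^-4 K/W
ΣR = 1.406×10^-5 + 4.303×10^-6 + 0.04200 + 0.02515 + 2.047×10^-4 = 0.06737 K/W
Q = ΔT/ΣR = (-158 °C − 29.4 °C)/0.06737 = -2780 W
(Negative Q ⇒ heat flows inward; heat gain = 2780 W.)

Q = 2.78 kW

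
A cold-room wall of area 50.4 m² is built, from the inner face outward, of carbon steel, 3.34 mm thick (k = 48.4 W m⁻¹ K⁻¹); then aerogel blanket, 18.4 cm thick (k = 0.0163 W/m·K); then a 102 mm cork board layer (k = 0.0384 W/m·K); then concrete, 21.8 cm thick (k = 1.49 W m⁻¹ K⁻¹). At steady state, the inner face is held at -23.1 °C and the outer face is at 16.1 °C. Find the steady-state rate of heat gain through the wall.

Q = 140 W

Treat each layer as a resistance in series:
  R_carbon steel = L/(kA) = 0.00334/(48.4·50.4) = 1.369×10^-6 K/W
  R_aerogel blanket = L/(kA) = 0.184/(0.0163·50.4) = 0.2240 K/W
  R_cork board = L/(kA) = 0.102/(0.0384·50.4) = 0.05270 K/W
  R_concrete = L/(kA) = 0.218/(1.49·50.4) = 0.002903 K/W
ΣR = 1.369×10^-6 + 0.2240 + 0.05270 + 0.002903 = 0.2796 K/W
Q = ΔT/ΣR = (-23.1 °C − 16.1 °C)/0.2796 = -140 W
(Negative Q ⇒ heat flows inward; heat gain = 140 W.)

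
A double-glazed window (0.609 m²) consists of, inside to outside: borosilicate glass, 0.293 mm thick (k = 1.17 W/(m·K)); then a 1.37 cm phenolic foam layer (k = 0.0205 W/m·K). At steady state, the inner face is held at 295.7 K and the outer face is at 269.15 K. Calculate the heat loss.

Treat each layer as a resistance in series:
  R_borosilicate glass = L/(kA) = 2.93×10^-4/(1.17·0.609) = 4.112×10^-4 K/W
  R_phenolic foam = L/(kA) = 0.0137/(0.0205·0.609) = 1.097 K/W
ΣR = 4.112×10^-4 + 1.097 = 1.097 K/W
Q = ΔT/ΣR = (295.7 K − 269.15 K)/1.097 = 24.2 W

Q = 24.2 W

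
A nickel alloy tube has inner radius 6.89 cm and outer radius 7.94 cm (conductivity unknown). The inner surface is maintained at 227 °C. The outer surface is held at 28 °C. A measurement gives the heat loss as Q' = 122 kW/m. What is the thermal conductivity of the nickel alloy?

k = 13.8 W/m·K

ΣR = ΔT/Q' = |227 − 28|/1.22×10^5 = 0.001631 m·K/W
ln(r₂/r₁)/(2πk) = 0.001631 ⇒ k = 0.1418/(2π·0.001631) = 13.8 W/m·K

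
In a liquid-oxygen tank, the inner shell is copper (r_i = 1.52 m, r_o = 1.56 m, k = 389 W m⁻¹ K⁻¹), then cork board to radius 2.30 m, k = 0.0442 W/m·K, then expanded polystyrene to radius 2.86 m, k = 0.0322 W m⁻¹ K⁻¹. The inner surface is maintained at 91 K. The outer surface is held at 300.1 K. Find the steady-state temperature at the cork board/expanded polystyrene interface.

T = 224.5 K

Resistance network (inner→outer):
  R_copper = (1/1.52 − 1/1.56)/(4πk) = 0.01687/(4π·389) = 3.451×10^-6 K/W
  R_cork board = (1/1.56 − 1/2.30)/(4πk) = 0.2062/(4π·0.0442) = 0.3713 K/W
  R_expanded polystyrene = (1/2.30 − 1/2.86)/(4πk) = 0.08513/(4π·0.0322) = 0.2104 K/W
ΣR = 3.451×10^-6 + 0.3713 + 0.2104 = 0.5817 K/W
Q = ΔT/ΣR = (91 K − 300.1 K)/0.5817 = -359.5 W
From the inner boundary to the cork board/expanded polystyrene interface, ΣR_partial = 0.3713 K/W.
T_interface = T_in − Q·ΣR_partial = 91 K − (-359.5)(0.3713) = 224.5 K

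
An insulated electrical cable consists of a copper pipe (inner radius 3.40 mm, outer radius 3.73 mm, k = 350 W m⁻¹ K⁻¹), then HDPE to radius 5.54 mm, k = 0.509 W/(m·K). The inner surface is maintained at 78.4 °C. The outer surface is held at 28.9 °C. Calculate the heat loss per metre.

Q' = 400 W/m

Series thermal resistances, inner to outer:
  R'_copper = ln(0.00373/0.00340)/(2πk) = 0.09263/(2π·350) = 4.212×10^-5 m·K/W
  R'_HDPE = ln(0.00554/0.00373)/(2πk) = 0.3956/(2π·0.509) = 0.1237 m·K/W
ΣR = 4.212×10^-5 + 0.1237 = 0.1237 m·K/W
Q' = ΔT/ΣR = (78.4 °C − 28.9 °C)/0.1237 = 400 W/m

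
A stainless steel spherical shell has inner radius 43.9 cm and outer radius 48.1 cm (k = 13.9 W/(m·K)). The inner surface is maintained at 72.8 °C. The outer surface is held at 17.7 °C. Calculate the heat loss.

Q = 48400 W

Q = 4πk·ΔT/(1/r₁ − 1/r₂) = 4π × 13.9 × 55.1 / (1/0.439 − 1/0.481) = 48400 W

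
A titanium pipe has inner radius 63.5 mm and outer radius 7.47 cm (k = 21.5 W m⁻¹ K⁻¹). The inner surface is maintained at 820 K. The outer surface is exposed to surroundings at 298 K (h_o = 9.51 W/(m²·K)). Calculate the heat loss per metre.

Q' = 2.32 kW/m

Resistance network (inner→outer):
  R'_titanium = ln(0.0747/0.0635)/(2πk) = 0.1624/(2π·21.5) = 0.001202 m·K/W
  R'_conv,out = 1/(2πr h) = 1/(2π·0.0747·9.51) = 0.2240 m·K/W
ΣR = 0.001202 + 0.2240 = 0.2252 m·K/W
Q' = ΔT/ΣR = (820 K − 298 K)/0.2252 = 2320 W/m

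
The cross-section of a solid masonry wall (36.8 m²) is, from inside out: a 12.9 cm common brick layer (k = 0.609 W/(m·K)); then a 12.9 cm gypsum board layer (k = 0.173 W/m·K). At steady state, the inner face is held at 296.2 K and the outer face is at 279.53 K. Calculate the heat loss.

Treat each layer as a resistance in series:
  R_common brick = L/(kA) = 0.129/(0.609·36.8) = 0.005756 K/W
  R_gypsum board = L/(kA) = 0.129/(0.173·36.8) = 0.02026 K/W
ΣR = 0.005756 + 0.02026 = 0.02602 K/W
Q = ΔT/ΣR = (296.2 K − 279.53 K)/0.02602 = 641 W

Q = 641 W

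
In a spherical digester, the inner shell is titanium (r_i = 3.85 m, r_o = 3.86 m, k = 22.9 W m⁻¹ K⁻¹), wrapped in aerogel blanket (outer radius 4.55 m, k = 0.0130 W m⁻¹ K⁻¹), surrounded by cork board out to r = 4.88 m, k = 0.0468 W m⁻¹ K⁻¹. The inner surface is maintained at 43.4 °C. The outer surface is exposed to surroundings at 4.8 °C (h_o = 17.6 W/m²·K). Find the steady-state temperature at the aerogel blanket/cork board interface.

Resistance network (inner→outer):
  R_titanium = (1/3.85 − 1/3.86)/(4πk) = 6.729×10^-4/(4π·22.9) = 2.338×10^-6 K/W
  R_aerogel blanket = (1/3.86 − 1/4.55)/(4πk) = 0.03929/(4π·0.0130) = 0.2405 K/W
  R_cork board = (1/4.55 − 1/4.88)/(4πk) = 0.01486/(4π·0.0468) = 0.02527 K/W
  R_conv,out = 1/(4πr²h) = 1/(4π·4.88²·17.6) = 1.899×10^-4 K/W
ΣR = 2.338×10^-6 + 0.2405 + 0.02527 + 1.899×10^-4 = 0.2660 K/W
Q = ΔT/ΣR = (43.4 °C − 4.8 °C)/0.2660 = 145.1 W
From the inner boundary to the aerogel blanket/cork board interface, ΣR_partial = 0.2405 K/W.
T_interface = T_in − Q·ΣR_partial = 43.4 °C − (145.1)(0.2405) = 8.50 °C

T = 8.50 °C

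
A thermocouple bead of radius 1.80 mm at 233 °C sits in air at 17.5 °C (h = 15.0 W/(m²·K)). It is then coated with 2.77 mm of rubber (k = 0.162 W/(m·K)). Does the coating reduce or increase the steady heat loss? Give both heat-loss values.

Critical radius for a sphere: r_cr = 2k/h = 0.0216 m = 2.16 cm.
Outer radius after coating: r₂ = 0.00180 + 0.00277 = 0.00457 m.
Since r₁ < r_cr and r₂ ≤ r_cr, the coating moves toward the maximum at r_cr — heat loss rises.
Bare: R = 1/(4πr₁²h) = 1637 K/W; Q = 215.5/1637 = 0.132 W.
Coated: R = R_cond + R_conv = 419.4 K/W; Q = 215.5/419.4 = 0.514 W.

increases: 0.132 → 0.514 W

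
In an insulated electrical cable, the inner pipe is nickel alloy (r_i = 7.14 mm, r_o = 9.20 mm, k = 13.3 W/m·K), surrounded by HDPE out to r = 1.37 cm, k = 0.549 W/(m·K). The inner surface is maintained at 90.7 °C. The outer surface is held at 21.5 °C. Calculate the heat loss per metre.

Treat each layer as a resistance in series:
  R'_nickel alloy = ln(0.00920/0.00714)/(2πk) = 0.2535/(2π·13.3) = 0.003033 m·K/W
  R'_HDPE = ln(0.0137/0.00920)/(2πk) = 0.3982/(2π·0.549) = 0.1154 m·K/W
ΣR = 0.003033 + 0.1154 = 0.1184 m·K/W
Q' = ΔT/ΣR = (90.7 °C − 21.5 °C)/0.1184 = 584 W/m

Q' = 584 W/m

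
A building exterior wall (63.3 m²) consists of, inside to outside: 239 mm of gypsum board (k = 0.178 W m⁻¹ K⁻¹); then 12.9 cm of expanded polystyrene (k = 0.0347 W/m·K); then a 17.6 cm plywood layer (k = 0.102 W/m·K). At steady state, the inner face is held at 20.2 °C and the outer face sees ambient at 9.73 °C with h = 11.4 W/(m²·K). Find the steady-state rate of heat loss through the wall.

Series thermal resistances, inner to outer:
  R_gypsum board = L/(kA) = 0.239/(0.178·63.3) = 0.02121 K/W
  R_expanded polystyrene = L/(kA) = 0.129/(0.0347·63.3) = 0.05873 K/W
  R_plywood = L/(kA) = 0.176/(0.102·63.3) = 0.02726 K/W
  R_conv,out = 1/(hA) = 1/(11.4·63.3) = 0.001386 K/W
ΣR = 0.02121 + 0.05873 + 0.02726 + 0.001386 = 0.1086 K/W
Q = ΔT/ΣR = (20.2 °C − 9.73 °C)/0.1086 = 96.4 W

Q = 96.4 W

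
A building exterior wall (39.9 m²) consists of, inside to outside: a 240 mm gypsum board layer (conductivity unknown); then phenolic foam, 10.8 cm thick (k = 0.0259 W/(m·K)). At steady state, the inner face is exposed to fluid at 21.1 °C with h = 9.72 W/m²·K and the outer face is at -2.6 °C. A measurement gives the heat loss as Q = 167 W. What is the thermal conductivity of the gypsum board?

k = 0.173 W/m·K

ΣR = ΔT/Q = |21.1 − -2.6|/167 = 0.1419 K/W
Known resistances:
  R_conv,in = 1/(hA) = 1/(9.72·39.9) = 0.002578 K/W
  R_phenolic foam = L/(kA) = 0.108/(0.0259·39.9) = 0.1045 K/W
R_gypsum board = ΣR − ΣR_known = 0.1419 − 0.1071 = 0.03480 K/W
L/(kA) = 0.03480 ⇒ k = 0.240/(0.03480·39.9) = 0.173 W/m·K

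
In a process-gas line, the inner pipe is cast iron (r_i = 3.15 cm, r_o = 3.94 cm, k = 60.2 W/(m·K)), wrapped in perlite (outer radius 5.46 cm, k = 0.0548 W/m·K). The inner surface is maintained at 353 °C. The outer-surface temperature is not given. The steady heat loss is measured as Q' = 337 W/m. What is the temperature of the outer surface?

Sum the resistances:
  R'_cast iron = ln(0.0394/0.0315)/(2πk) = 0.2238/(2π·60.2) = 5.916×10^-4 m·K/W
  R'_perlite = ln(0.0546/0.0394)/(2πk) = 0.3263/(2π·0.0548) = 0.9476 m·K/W
ΣR = 0.9482 m·K/W
ΔT = Q'·ΣR = 337 × 0.9482 = 319.5 K
Heat flows outward, so T_out = T_in − ΔT = 353 − 319.5 = 33.5 °C

T_out = 33.5 °C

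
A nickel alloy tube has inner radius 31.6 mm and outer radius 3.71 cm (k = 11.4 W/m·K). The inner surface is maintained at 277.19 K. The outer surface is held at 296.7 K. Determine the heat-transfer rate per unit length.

Q' = 8710 W/m

Q' = 2πk·ΔT/ln(r₂/r₁) = 2π × 11.4 × 19.51 / ln(0.0371/0.0316) = 8710 W/m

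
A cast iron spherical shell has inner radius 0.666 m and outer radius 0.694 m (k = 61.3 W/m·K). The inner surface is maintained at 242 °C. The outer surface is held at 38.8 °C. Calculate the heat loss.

Q = 2580 kW

Q = 4πk·ΔT/(1/r₁ − 1/r₂) = 4π × 61.3 × 203.2 / (1/0.666 − 1/0.694) = 2.58×10^6 W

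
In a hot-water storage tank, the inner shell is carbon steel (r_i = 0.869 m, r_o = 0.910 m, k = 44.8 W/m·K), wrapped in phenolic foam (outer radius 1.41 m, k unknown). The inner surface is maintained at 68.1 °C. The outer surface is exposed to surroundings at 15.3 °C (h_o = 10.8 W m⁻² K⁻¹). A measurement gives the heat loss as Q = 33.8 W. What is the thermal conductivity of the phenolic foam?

ΣR = ΔT/Q = |68.1 − 15.3|/33.8 = 1.562 K/W
Known resistances:
  R_carbon steel = (1/0.869 − 1/0.910)/(4πk) = 0.05185/(4π·44.8) = 9.209×10^-5 K/W
  R_conv,out = 1/(4πr²h) = 1/(4π·1.41²·10.8) = 0.003706 K/W
R_phenolic foam = ΣR − ΣR_known = 1.562 − 0.003798 = 1.558 K/W
(1/r₁−1/r₂)/(4πk) = 1.558 ⇒ k = 0.3897/(4π·1.558) = 0.0199 W/m·K

k = 0.0199 W/m·K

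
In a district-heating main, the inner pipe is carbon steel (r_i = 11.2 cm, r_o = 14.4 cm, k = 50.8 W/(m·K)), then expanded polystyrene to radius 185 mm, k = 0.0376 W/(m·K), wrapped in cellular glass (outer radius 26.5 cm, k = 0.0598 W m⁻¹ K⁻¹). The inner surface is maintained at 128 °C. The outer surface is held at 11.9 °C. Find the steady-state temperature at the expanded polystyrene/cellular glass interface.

Resistance network (inner→outer):
  R'_carbon steel = ln(0.144/0.112)/(2πk) = 0.2513/(2π·50.8) = 7.874×10^-4 m·K/W
  R'_expanded polystyrene = ln(0.185/0.144)/(2πk) = 0.2505/(2π·0.0376) = 1.061 m·K/W
  R'_cellular glass = ln(0.265/0.185)/(2πk) = 0.3594/(2π·0.0598) = 0.9565 m·K/W
ΣR = 7.874×10^-4 + 1.061 + 0.9565 = 2.018 m·K/W
Q' = ΔT/ΣR = (128 °C − 11.9 °C)/2.018 = 57.53 W/m
From the inner boundary to the expanded polystyrene/cellular glass interface, ΣR_partial = 1.062 m·K/W.
T_interface = T_in − Q'·ΣR_partial = 128 °C − (57.53)(1.062) = 66.9 °C

T = 66.9 °C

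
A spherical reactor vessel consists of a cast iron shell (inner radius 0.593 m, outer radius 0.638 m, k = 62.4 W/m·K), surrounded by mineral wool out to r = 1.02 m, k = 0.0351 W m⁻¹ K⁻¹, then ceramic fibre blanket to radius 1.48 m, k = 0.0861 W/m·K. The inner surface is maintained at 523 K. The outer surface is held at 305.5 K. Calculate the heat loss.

Series thermal resistances, inner to outer:
  R_cast iron = (1/0.593 − 1/0.638)/(4πk) = 0.1189/(4π·62.4) = 1.517×10^-4 K/W
  R_mineral wool = (1/0.638 − 1/1.02)/(4πk) = 0.5870/(4π·0.0351) = 1.331 K/W
  R_ceramic fibre blanket = (1/1.02 − 1/1.48)/(4πk) = 0.3047/(4π·0.0861) = 0.2816 K/W
ΣR = 1.517×10^-4 + 1.331 + 0.2816 = 1.613 K/W
Q = ΔT/ΣR = (523 K − 305.5 K)/1.613 = 135 W

Q = 135 W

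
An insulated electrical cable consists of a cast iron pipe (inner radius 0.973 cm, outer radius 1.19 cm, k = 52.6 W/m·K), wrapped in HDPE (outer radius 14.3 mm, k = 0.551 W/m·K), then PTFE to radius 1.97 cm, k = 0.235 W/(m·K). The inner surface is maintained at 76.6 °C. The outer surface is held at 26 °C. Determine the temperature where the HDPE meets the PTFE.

Series thermal resistances, inner to outer:
  R'_cast iron = ln(0.0119/0.00973)/(2πk) = 0.2013/(2π·52.6) = 6.092×10^-4 m·K/W
  R'_HDPE = ln(0.0143/0.0119)/(2πk) = 0.1837/(2π·0.551) = 0.05307 m·K/W
  R'_PTFE = ln(0.0197/0.0143)/(2πk) = 0.3204/(2π·0.235) = 0.2170 m·K/W
ΣR = 6.092×10^-4 + 0.05307 + 0.2170 = 0.2707 m·K/W
Q' = ΔT/ΣR = (76.6 °C − 26 °C)/0.2707 = 186.9 W/m
From the inner boundary to the HDPE/PTFE interface, ΣR_partial = 0.05368 m·K/W.
T_interface = T_in − Q'·ΣR_partial = 76.6 °C − (186.9)(0.05368) = 66.6 °C

T = 66.6 °C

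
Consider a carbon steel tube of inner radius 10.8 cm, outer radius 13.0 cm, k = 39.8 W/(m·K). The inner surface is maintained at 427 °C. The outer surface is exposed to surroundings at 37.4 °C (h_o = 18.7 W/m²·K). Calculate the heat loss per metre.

Resistance network (inner→outer):
  R'_carbon steel = ln(0.130/0.108)/(2πk) = 0.1854/(2π·39.8) = 7.414×10^-4 m·K/W
  R'_conv,out = 1/(2πr h) = 1/(2π·0.130·18.7) = 0.06547 m·K/W
ΣR = 7.414×10^-4 + 0.06547 = 0.06621 m·K/W
Q' = ΔT/ΣR = (427 °C − 37.4 °C)/0.06621 = 5880 W/m

Q' = 5.88 kW/m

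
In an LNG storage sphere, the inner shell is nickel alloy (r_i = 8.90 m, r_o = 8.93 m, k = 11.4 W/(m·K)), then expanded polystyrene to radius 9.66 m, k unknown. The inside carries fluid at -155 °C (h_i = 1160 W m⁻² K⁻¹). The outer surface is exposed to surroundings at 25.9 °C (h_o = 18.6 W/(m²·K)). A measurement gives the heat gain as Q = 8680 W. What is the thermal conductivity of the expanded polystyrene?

ΣR = ΔT/Q = |-155 − 25.9|/8680 = 0.02084 K/W
Known resistances:
  R_conv,in = 1/(4πr²h) = 1/(4π·8.90²·1160) = 8.661×10^-7 K/W
  R_nickel alloy = (1/8.90 − 1/8.93)/(4πk) = 3.775×10^-4/(4π·11.4) = 2.635×10^-6 K/W
  R_conv,out = 1/(4πr²h) = 1/(4π·9.66²·18.6) = 4.585×10^-5 K/W
R_expanded polystyrene = ΣR − ΣR_known = 0.02084 − 4.935×10^-5 = 0.02079 K/W
(1/r₁−1/r₂)/(4πk) = 0.02079 ⇒ k = 0.008462/(4π·0.02079) = 0.0324 W/m·K

k = 0.0324 W/m·K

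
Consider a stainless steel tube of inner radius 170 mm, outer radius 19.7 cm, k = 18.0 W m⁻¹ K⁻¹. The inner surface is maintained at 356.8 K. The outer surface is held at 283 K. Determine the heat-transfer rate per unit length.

Q' = 2πk·ΔT/ln(r₂/r₁) = 2π × 18.0 × 73.8 / ln(0.197/0.170) = 56600 W/m

Q' = 56.6 kW/m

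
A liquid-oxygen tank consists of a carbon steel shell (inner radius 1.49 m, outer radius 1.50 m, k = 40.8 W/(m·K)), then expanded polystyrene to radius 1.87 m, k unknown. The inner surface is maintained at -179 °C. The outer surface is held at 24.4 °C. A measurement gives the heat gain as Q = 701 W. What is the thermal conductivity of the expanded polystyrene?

k = 0.0362 W/m·K

ΣR = ΔT/Q = |-179 − 24.4|/701 = 0.2902 K/W
Known resistances:
  R_carbon steel = (1/1.49 − 1/1.50)/(4πk) = 0.004474/(4π·40.8) = 8.727×10^-6 K/W
R_expanded polystyrene = ΣR − ΣR_known = 0.2902 − 8.727×10^-6 = 0.2902 K/W
(1/r₁−1/r₂)/(4πk) = 0.2902 ⇒ k = 0.1319/(4π·0.2902) = 0.0362 W/m·K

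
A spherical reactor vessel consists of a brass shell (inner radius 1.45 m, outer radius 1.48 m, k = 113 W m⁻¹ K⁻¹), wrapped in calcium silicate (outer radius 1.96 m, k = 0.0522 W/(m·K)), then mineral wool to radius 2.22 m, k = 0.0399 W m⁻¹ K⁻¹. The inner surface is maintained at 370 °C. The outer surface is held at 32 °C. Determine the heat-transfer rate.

Q = 910 W

Treat each layer as a resistance in series:
  R_brass = (1/1.45 − 1/1.48)/(4πk) = 0.01398/(4π·113) = 9.845×10^-6 K/W
  R_calcium silicate = (1/1.48 − 1/1.96)/(4πk) = 0.1655/(4π·0.0522) = 0.2523 K/W
  R_mineral wool = (1/1.96 − 1/2.22)/(4πk) = 0.05975/(4π·0.0399) = 0.1192 K/W
ΣR = 9.845×10^-6 + 0.2523 + 0.1192 = 0.3715 K/W
Q = ΔT/ΣR = (370 °C − 32 °C)/0.3715 = 910 W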